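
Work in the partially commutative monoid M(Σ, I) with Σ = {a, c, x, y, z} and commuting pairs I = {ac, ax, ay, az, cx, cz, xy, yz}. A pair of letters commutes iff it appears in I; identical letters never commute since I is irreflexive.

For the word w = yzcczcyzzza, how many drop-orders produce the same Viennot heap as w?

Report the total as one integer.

2772

drop 0:y onto floor
drop 1:z onto floor
drop 2:c onto {0:y}
drop 3:c onto {2:c}
drop 4:z onto {1:z}
drop 5:c onto {3:c}
drop 6:y onto {5:c}
drop 7:z onto {4:z}
drop 8:z onto {7:z}
drop 9:z onto {8:z}
drop 10:a onto floor
ground layer = {0:y, 1:z, 10:a}
drop-orders for the pieces not yet dropped (sum over which currently-grounded one goes next):
  1 to go: {6} 1  {9} 1  {10} 1
  2 to go: {5,6} 1  {6,9} 2  {6,10} 2  {8,9} 1  {9,10} 2
  3 to go: {3,5,6} 1  {5,6,9} 3  {5,6,10} 3  {6,8,9} 3  {6,9,10} 6  {7,8,9} 1  {8,9,10} 3
  4 to go: {2,3,5,6} 1  {3,5,6,9} 4  {3,5,6,10} 4  {4,7,8,9} 1  {5,6,8,9} 6  {5,6,9,10} 12  {6,7,8,9} 4  {6,8,9,10} 12  {7,8,9,10} 4
  5 to go: {0,2,3,5,6} 1  {1,4,7,8,9} 1  {2,3,5,6,9} 5  {2,3,5,6,10} 5  {3,5,6,8,9} 10  {3,5,6,9,10} 20  {4,6,7,8,9} 5  {4,7,8,9,10} 5  {5,6,7,8,9} 10  {5,6,8,9,10} 30  {6,7,8,9,10} 20
  6 to go: {0,2,3,5,6,9} 6  {0,2,3,5,6,10} 6  {1,4,6,7,8,9} 6  {1,4,7,8,9,10} 6  {2,3,5,6,8,9} 15  {2,3,5,6,9,10} 30  {3,5,6,7,8,9} 20  {3,5,6,8,9,10} 60  {4,5,6,7,8,9} 15  {4,6,7,8,9,10} 30  {5,6,7,8,9,10} 60
  7 to go: {0,2,3,5,6,8,9} 21  {0,2,3,5,6,9,10} 42  {1,4,5,6,7,8,9} 21  {1,4,6,7,8,9,10} 42  {2,3,5,6,7,8,9} 35  {2,3,5,6,8,9,10} 105  {3,4,5,6,7,8,9} 35  {3,5,6,7,8,9,10} 140  {4,5,6,7,8,9,10} 105
  8 to go: {0,2,3,5,6,7,8,9} 56  {0,2,3,5,6,8,9,10} 168  {1,3,4,5,6,7,8,9} 56  {1,4,5,6,7,8,9,10} 168  {2,3,4,5,6,7,8,9} 70  {2,3,5,6,7,8,9,10} 280  {3,4,5,6,7,8,9,10} 280
  9 to go: {0,2,3,4,5,6,7,8,9} 126  {0,2,3,5,6,7,8,9,10} 504  {1,2,3,4,5,6,7,8,9} 126  {1,3,4,5,6,7,8,9,10} 504  {2,3,4,5,6,7,8,9,10} 630
  if 0:y drops first: 1260 orders
  if 1:z drops first: 1260 orders
  if 10:a drops first: 252 orders
heap linearizations: 2772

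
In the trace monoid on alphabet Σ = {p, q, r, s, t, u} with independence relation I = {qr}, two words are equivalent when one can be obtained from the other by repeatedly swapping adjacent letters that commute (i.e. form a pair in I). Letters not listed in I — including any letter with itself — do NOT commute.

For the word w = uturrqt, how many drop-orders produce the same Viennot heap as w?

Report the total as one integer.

3

piece 0:u — minimal
piece 1:t rests on {0:u}
piece 2:u rests on {1:t}
piece 3:r rests on {2:u}
piece 4:r rests on {3:r}
piece 5:q rests on {2:u}
piece 6:t rests on {4:r, 5:q}
minimal pieces: {0:u}
ways to finish when only these pieces remain (= sum over removing one remaining piece with nothing left below it):
  1 left: {6}→1
  2 left: {4,6}→1  {5,6}→1
  3 left: {3,4,6}→1  {4,5,6}→2
  4 left: {3,4,5,6}→3
  5 left: {2,3,4,5,6}→3
  placing 0:u first → 3 extensions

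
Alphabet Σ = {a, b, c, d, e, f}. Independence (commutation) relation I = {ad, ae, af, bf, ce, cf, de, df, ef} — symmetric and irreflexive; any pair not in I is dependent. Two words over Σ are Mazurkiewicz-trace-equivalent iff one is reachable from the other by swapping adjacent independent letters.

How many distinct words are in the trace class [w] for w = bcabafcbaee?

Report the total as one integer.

33

0(b) covers ∅
1(c) covers 0:b
2(a) covers 1:c
3(b) covers 2:a
4(a) covers 3:b
5(f) covers ∅
6(c) covers 4:a
7(b) covers 6:c
8(a) covers 7:b
9(e) covers 7:b
10(e) covers 9:e
floor of heap: 0:b, 5:f
completions by unplaced set U, small U first (add the entries for U minus each lowest piece of U):
  |U|=1: {5}:1  {8}:1  {10}:1
  |U|=2: {5,8}:2  {5,10}:2  {8,10}:2  {9,10}:1
  |U|=3: {5,8,10}:6  {5,9,10}:3  {8,9,10}:3
  |U|=4: {5,8,9,10}:12  {7,8,9,10}:3
  |U|=5: {5,7,8,9,10}:15  {6,7,8,9,10}:3
  |U|=6: {4,6,7,8,9,10}:3  {5,6,7,8,9,10}:18
  |U|=7: {3,4,6,7,8,9,10}:3  {4,5,6,7,8,9,10}:21
  |U|=8: {2,3,4,6,7,8,9,10}:3  {3,4,5,6,7,8,9,10}:24
  |U|=9: {1,2,3,4,6,7,8,9,10}:3  {2,3,4,5,6,7,8,9,10}:27
  start at 0(b): 30
  start at 5(f): 3
sum over floor = 33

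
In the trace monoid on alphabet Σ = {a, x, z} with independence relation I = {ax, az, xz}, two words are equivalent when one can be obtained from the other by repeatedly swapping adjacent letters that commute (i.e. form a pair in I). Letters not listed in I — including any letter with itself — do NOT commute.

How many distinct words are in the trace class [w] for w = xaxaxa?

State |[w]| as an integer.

piece 0:x — minimal
piece 1:a — minimal
piece 2:x rests on {0:x}
piece 3:a rests on {1:a}
piece 4:x rests on {2:x}
piece 5:a rests on {3:a}
minimal pieces: {0:x, 1:a}
ways to finish when only these pieces remain (= sum over removing one remaining piece with nothing left below it):
  1 left: {4}→1  {5}→1
  2 left: {2,4}→1  {3,5}→1  {4,5}→2
  3 left: {0,2,4}→1  {1,3,5}→1  {2,4,5}→3  {3,4,5}→3
  4 left: {0,2,4,5}→4  {1,3,4,5}→4  {2,3,4,5}→6
  placing 0:x first → 10 extensions
  placing 1:a first → 10 extensions
total linear extensions = 20

20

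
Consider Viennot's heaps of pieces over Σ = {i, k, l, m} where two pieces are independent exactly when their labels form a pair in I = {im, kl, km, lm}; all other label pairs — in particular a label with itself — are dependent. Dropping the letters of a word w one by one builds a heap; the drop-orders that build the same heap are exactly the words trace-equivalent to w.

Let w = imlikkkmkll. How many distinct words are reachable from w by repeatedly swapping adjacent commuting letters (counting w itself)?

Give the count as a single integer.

825

piece 0:i — minimal
piece 1:m — minimal
piece 2:l rests on {0:i}
piece 3:i rests on {2:l}
piece 4:k rests on {3:i}
piece 5:k rests on {4:k}
piece 6:k rests on {5:k}
piece 7:m rests on {1:m}
piece 8:k rests on {6:k}
piece 9:l rests on {3:i}
piece 10:l rests on {9:l}
minimal pieces: {0:i, 1:m}
ways to finish when only these pieces remain (= sum over removing one remaining piece with nothing left below it):
  1 left: {7}→1  {8}→1  {10}→1
  2 left: {1,7}→1  {6,8}→1  {7,8}→2  {7,10}→2  {8,10}→2  {9,10}→1
  3 left: {1,7,8}→3  {1,7,10}→3  {5,6,8}→1  {6,7,8}→3  {6,8,10}→3  {7,8,10}→6  {7,9,10}→3  {8,9,10}→3
  4 left: {1,6,7,8}→6  {1,7,8,10}→12  {1,7,9,10}→6  {4,5,6,8}→1  {5,6,7,8}→4  {5,6,8,10}→4  {6,7,8,10}→12  {6,8,9,10}→6  {7,8,9,10}→12
  5 left: {1,5,6,7,8}→10  {1,6,7,8,10}→30  {1,7,8,9,10}→30  {4,5,6,7,8}→5  {4,5,6,8,10}→5  {5,6,7,8,10}→20  {5,6,8,9,10}→10  {6,7,8,9,10}→30
  6 left: {1,4,5,6,7,8}→15  {1,5,6,7,8,10}→60  {1,6,7,8,9,10}→90  {4,5,6,7,8,10}→30  {4,5,6,8,9,10}→15  {5,6,7,8,9,10}→60
  7 left: {1,4,5,6,7,8,10}→105  {1,5,6,7,8,9,10}→210  {3,4,5,6,8,9,10}→15  {4,5,6,7,8,9,10}→105
  8 left: {1,4,5,6,7,8,9,10}→420  {2,3,4,5,6,8,9,10}→15  {3,4,5,6,7,8,9,10}→120
  9 left: {0,2,3,4,5,6,8,9,10}→15  {1,3,4,5,6,7,8,9,10}→540  {2,3,4,5,6,7,8,9,10}→135
  placing 0:i first → 675 extensions
  placing 1:m first → 150 extensions
total linear extensions = 825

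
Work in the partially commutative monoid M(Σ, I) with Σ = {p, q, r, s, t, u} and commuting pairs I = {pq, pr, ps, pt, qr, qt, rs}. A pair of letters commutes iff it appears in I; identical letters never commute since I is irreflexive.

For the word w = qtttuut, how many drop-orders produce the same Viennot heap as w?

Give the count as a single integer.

4

0(q) covers ∅
1(t) covers ∅
2(t) covers 1:t
3(t) covers 2:t
4(u) covers 0:q, 3:t
5(u) covers 4:u
6(t) covers 5:u
floor of heap: 0:q, 1:t
completions by unplaced set U, small U first (add the entries for U minus each lowest piece of U):
  |U|=1: {6}:1
  |U|=2: {5,6}:1
  |U|=3: {4,5,6}:1
  |U|=4: {0,4,5,6}:1  {3,4,5,6}:1
  |U|=5: {0,3,4,5,6}:2  {2,3,4,5,6}:1
  start at 0(q): 1
  start at 1(t): 3
sum over floor = 4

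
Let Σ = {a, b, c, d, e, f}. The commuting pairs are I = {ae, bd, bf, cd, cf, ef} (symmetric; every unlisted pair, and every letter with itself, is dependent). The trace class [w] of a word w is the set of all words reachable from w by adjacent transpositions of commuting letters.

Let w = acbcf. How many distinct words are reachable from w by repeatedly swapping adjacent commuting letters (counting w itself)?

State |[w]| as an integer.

4

0(a) covers ∅
1(c) covers 0:a
2(b) covers 1:c
3(c) covers 2:b
4(f) covers 0:a
floor of heap: 0:a
completions by unplaced set U, small U first (add the entries for U minus each lowest piece of U):
  |U|=1: {3}:1  {4}:1
  |U|=2: {2,3}:1  {3,4}:2
  |U|=3: {1,2,3}:1  {2,3,4}:3
  start at 0(a): 4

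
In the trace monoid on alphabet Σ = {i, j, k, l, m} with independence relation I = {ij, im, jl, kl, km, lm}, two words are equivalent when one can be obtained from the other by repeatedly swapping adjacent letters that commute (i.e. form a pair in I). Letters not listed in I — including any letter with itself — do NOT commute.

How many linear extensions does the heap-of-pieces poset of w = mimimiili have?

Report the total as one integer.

drop 0:m onto floor
drop 1:i onto floor
drop 2:m onto {0:m}
drop 3:i onto {1:i}
drop 4:m onto {2:m}
drop 5:i onto {3:i}
drop 6:i onto {5:i}
drop 7:l onto {6:i}
drop 8:i onto {7:l}
ground layer = {0:m, 1:i}
drop-orders for the pieces not yet dropped (sum over which currently-grounded one goes next):
  1 to go: {4} 1  {8} 1
  2 to go: {2,4} 1  {4,8} 2  {7,8} 1
  3 to go: {0,2,4} 1  {2,4,8} 3  {4,7,8} 3  {6,7,8} 1
  4 to go: {0,2,4,8} 4  {2,4,7,8} 6  {4,6,7,8} 4  {5,6,7,8} 1
  5 to go: {0,2,4,7,8} 10  {2,4,6,7,8} 10  {3,5,6,7,8} 1  {4,5,6,7,8} 5
  6 to go: {0,2,4,6,7,8} 20  {1,3,5,6,7,8} 1  {2,4,5,6,7,8} 15  {3,4,5,6,7,8} 6
  7 to go: {0,2,4,5,6,7,8} 35  {1,3,4,5,6,7,8} 7  {2,3,4,5,6,7,8} 21
  if 0:m drops first: 28 orders
  if 1:i drops first: 56 orders
heap linearizations: 84

84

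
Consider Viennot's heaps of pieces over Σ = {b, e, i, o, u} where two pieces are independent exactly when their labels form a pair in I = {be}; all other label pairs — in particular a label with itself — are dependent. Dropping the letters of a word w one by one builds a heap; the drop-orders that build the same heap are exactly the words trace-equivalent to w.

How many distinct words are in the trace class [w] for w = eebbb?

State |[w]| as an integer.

piece 0:e — minimal
piece 1:e rests on {0:e}
piece 2:b — minimal
piece 3:b rests on {2:b}
piece 4:b rests on {3:b}
minimal pieces: {0:e, 2:b}
ways to finish when only these pieces remain (= sum over removing one remaining piece with nothing left below it):
  1 left: {1}→1  {4}→1
  2 left: {0,1}→1  {1,4}→2  {3,4}→1
  3 left: {0,1,4}→3  {1,3,4}→3  {2,3,4}→1
  placing 0:e first → 4 extensions
  placing 2:b first → 6 extensions
total linear extensions = 10

10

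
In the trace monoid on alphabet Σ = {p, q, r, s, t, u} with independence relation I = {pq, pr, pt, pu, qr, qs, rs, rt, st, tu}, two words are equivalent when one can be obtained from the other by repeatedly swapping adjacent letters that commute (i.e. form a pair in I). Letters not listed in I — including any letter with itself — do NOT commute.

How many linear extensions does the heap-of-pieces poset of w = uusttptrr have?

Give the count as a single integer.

#0=u has no predecessor
#1=u depends on [0:u]
#2=s depends on [1:u]
#3=t has no predecessor
#4=t depends on [3:t]
#5=p depends on [2:s]
#6=t depends on [4:t]
#7=r depends on [1:u]
#8=r depends on [7:r]
sources: [0:u, 3:t]
N(rest) = Σ N(rest − s) over sources s of rest; N(one piece) = 1:
  size 1 → [5]=1  [6]=1  [8]=1
  size 2 → [2,5]=1  [4,6]=1  [5,6]=2  [5,8]=2  [6,8]=2  [7,8]=1
  size 3 → [2,5,6]=3  [2,5,8]=3  [3,4,6]=1  [4,5,6]=3  [4,6,8]=3  [5,6,8]=6  [5,7,8]=3  [6,7,8]=3
  size 4 → [2,4,5,6]=6  [2,5,6,8]=12  [2,5,7,8]=6  [3,4,5,6]=4  [3,4,6,8]=4  [4,5,6,8]=12  [4,6,7,8]=6  [5,6,7,8]=12
  size 5 → [1,2,5,7,8]=6  [2,3,4,5,6]=10  [2,4,5,6,8]=30  [2,5,6,7,8]=30  [3,4,5,6,8]=20  [3,4,6,7,8]=10  [4,5,6,7,8]=30
  size 6 → [0,1,2,5,7,8]=6  [1,2,5,6,7,8]=36  [2,3,4,5,6,8]=60  [2,4,5,6,7,8]=90  [3,4,5,6,7,8]=60
  size 7 → [0,1,2,5,6,7,8]=42  [1,2,4,5,6,7,8]=126  [2,3,4,5,6,7,8]=210
  first=0(u) contributes 336
  first=3(t) contributes 168
|[w]| = 504

504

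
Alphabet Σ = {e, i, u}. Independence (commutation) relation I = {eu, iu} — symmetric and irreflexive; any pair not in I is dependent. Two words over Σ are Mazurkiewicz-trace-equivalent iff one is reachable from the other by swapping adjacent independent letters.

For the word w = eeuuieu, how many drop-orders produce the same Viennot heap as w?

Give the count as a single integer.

#0=e has no predecessor
#1=e depends on [0:e]
#2=u has no predecessor
#3=u depends on [2:u]
#4=i depends on [1:e]
#5=e depends on [4:i]
#6=u depends on [3:u]
sources: [0:e, 2:u]
N(rest) = Σ N(rest − s) over sources s of rest; N(one piece) = 1:
  size 1 → [5]=1  [6]=1
  size 2 → [3,6]=1  [4,5]=1  [5,6]=2
  size 3 → [1,4,5]=1  [2,3,6]=1  [3,5,6]=3  [4,5,6]=3
  size 4 → [0,1,4,5]=1  [1,4,5,6]=4  [2,3,5,6]=4  [3,4,5,6]=6
  size 5 → [0,1,4,5,6]=5  [1,3,4,5,6]=10  [2,3,4,5,6]=10
  first=0(e) contributes 20
  first=2(u) contributes 15
|[w]| = 35

35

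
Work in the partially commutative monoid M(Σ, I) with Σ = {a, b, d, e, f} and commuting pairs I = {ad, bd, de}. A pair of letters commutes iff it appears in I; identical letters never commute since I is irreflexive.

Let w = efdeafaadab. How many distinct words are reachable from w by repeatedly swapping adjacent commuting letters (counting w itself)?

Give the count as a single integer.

15

0(e) covers ∅
1(f) covers 0:e
2(d) covers 1:f
3(e) covers 1:f
4(a) covers 3:e
5(f) covers 2:d, 4:a
6(a) covers 5:f
7(a) covers 6:a
8(d) covers 5:f
9(a) covers 7:a
10(b) covers 9:a
floor of heap: 0:e
completions by unplaced set U, small U first (add the entries for U minus each lowest piece of U):
  |U|=1: {8}:1  {10}:1
  |U|=2: {8,10}:2  {9,10}:1
  |U|=3: {7,9,10}:1  {8,9,10}:3
  |U|=4: {6,7,9,10}:1  {7,8,9,10}:4
  |U|=5: {6,7,8,9,10}:5
  |U|=6: {5,6,7,8,9,10}:5
  |U|=7: {2,5,6,7,8,9,10}:5  {4,5,6,7,8,9,10}:5
  |U|=8: {2,4,5,6,7,8,9,10}:10  {3,4,5,6,7,8,9,10}:5
  |U|=9: {2,3,4,5,6,7,8,9,10}:15
  start at 0(e): 15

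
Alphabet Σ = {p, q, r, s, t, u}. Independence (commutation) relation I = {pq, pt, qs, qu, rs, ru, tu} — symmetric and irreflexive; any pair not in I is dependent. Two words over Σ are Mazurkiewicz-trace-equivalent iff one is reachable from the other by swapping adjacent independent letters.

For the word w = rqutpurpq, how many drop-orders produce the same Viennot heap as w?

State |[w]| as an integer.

#0=r has no predecessor
#1=q depends on [0:r]
#2=u has no predecessor
#3=t depends on [1:q]
#4=p depends on [0:r, 2:u]
#5=u depends on [4:p]
#6=r depends on [3:t, 4:p]
#7=p depends on [5:u, 6:r]
#8=q depends on [6:r]
sources: [0:r, 2:u]
N(rest) = Σ N(rest − s) over sources s of rest; N(one piece) = 1:
  size 1 → [7]=1  [8]=1
  size 2 → [5,7]=1  [7,8]=2
  size 3 → [5,7,8]=3  [6,7,8]=2
  size 4 → [3,6,7,8]=2  [5,6,7,8]=5
  size 5 → [1,3,6,7,8]=2  [3,5,6,7,8]=7  [4,5,6,7,8]=5
  size 6 → [1,3,5,6,7,8]=9  [2,4,5,6,7,8]=5  [3,4,5,6,7,8]=12
  size 7 → [1,3,4,5,6,7,8]=21  [2,3,4,5,6,7,8]=17
  first=0(r) contributes 38
  first=2(u) contributes 21
|[w]| = 59

59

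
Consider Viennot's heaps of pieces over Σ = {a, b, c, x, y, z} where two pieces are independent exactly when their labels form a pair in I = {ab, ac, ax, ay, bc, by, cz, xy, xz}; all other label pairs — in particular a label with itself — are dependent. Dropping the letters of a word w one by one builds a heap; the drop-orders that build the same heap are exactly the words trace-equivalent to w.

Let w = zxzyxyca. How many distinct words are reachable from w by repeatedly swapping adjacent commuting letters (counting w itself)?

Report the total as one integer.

#0=z has no predecessor
#1=x has no predecessor
#2=z depends on [0:z]
#3=y depends on [2:z]
#4=x depends on [1:x]
#5=y depends on [3:y]
#6=c depends on [4:x, 5:y]
#7=a depends on [2:z]
sources: [0:z, 1:x]
N(rest) = Σ N(rest − s) over sources s of rest; N(one piece) = 1:
  size 1 → [6]=1  [7]=1
  size 2 → [4,6]=1  [5,6]=1  [6,7]=2
  size 3 → [1,4,6]=1  [3,5,6]=1  [4,5,6]=2  [4,6,7]=3  [5,6,7]=3
  size 4 → [1,4,5,6]=3  [1,4,6,7]=4  [3,4,5,6]=3  [3,5,6,7]=4  [4,5,6,7]=8
  size 5 → [1,3,4,5,6]=6  [1,4,5,6,7]=15  [2,3,5,6,7]=4  [3,4,5,6,7]=15
  size 6 → [0,2,3,5,6,7]=4  [1,3,4,5,6,7]=36  [2,3,4,5,6,7]=19
  first=0(z) contributes 55
  first=1(x) contributes 23
|[w]| = 78

78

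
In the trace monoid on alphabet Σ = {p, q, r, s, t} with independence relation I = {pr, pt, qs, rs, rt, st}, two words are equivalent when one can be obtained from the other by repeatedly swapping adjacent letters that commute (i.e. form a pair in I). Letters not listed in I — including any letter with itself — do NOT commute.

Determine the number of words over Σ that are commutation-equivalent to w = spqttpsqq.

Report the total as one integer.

12

0(s) covers ∅
1(p) covers 0:s
2(q) covers 1:p
3(t) covers 2:q
4(t) covers 3:t
5(p) covers 2:q
6(s) covers 5:p
7(q) covers 4:t, 5:p
8(q) covers 7:q
floor of heap: 0:s
completions by unplaced set U, small U first (add the entries for U minus each lowest piece of U):
  |U|=1: {6}:1  {8}:1
  |U|=2: {6,8}:2  {7,8}:1
  |U|=3: {4,7,8}:1  {6,7,8}:3
  |U|=4: {3,4,7,8}:1  {4,6,7,8}:4  {5,6,7,8}:3
  |U|=5: {3,4,6,7,8}:5  {4,5,6,7,8}:7
  |U|=6: {3,4,5,6,7,8}:12
  |U|=7: {2,3,4,5,6,7,8}:12
  start at 0(s): 12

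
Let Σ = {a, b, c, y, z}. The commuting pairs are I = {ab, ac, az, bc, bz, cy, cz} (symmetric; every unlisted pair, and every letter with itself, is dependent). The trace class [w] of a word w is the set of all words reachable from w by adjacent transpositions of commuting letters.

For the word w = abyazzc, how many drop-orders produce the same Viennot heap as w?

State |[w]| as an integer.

#0=a has no predecessor
#1=b has no predecessor
#2=y depends on [0:a, 1:b]
#3=a depends on [2:y]
#4=z depends on [2:y]
#5=z depends on [4:z]
#6=c has no predecessor
sources: [0:a, 1:b, 6:c]
N(rest) = Σ N(rest − s) over sources s of rest; N(one piece) = 1:
  size 1 → [3]=1  [5]=1  [6]=1
  size 2 → [3,5]=2  [3,6]=2  [4,5]=1  [5,6]=2
  size 3 → [3,4,5]=3  [3,5,6]=6  [4,5,6]=3
  size 4 → [2,3,4,5]=3  [3,4,5,6]=12
  size 5 → [0,2,3,4,5]=3  [1,2,3,4,5]=3  [2,3,4,5,6]=15
  first=0(a) contributes 18
  first=1(b) contributes 18
  first=6(c) contributes 6
|[w]| = 42

42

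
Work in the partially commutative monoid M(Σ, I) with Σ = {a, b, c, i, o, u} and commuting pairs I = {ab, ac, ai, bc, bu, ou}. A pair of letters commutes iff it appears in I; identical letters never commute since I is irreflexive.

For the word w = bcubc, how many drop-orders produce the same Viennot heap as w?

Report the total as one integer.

0(b) covers ∅
1(c) covers ∅
2(u) covers 1:c
3(b) covers 0:b
4(c) covers 2:u
floor of heap: 0:b, 1:c
completions by unplaced set U, small U first (add the entries for U minus each lowest piece of U):
  |U|=1: {3}:1  {4}:1
  |U|=2: {0,3}:1  {2,4}:1  {3,4}:2
  |U|=3: {0,3,4}:3  {1,2,4}:1  {2,3,4}:3
  start at 0(b): 4
  start at 1(c): 6
sum over floor = 10

10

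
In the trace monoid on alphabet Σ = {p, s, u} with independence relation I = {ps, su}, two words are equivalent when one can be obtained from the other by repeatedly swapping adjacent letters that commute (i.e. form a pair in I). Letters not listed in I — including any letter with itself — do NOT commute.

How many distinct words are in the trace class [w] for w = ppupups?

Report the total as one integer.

0(p) covers ∅
1(p) covers 0:p
2(u) covers 1:p
3(p) covers 2:u
4(u) covers 3:p
5(p) covers 4:u
6(s) covers ∅
floor of heap: 0:p, 6:s
completions by unplaced set U, small U first (add the entries for U minus each lowest piece of U):
  |U|=1: {5}:1  {6}:1
  |U|=2: {4,5}:1  {5,6}:2
  |U|=3: {3,4,5}:1  {4,5,6}:3
  |U|=4: {2,3,4,5}:1  {3,4,5,6}:4
  |U|=5: {1,2,3,4,5}:1  {2,3,4,5,6}:5
  start at 0(p): 6
  start at 6(s): 1
sum over floor = 7

7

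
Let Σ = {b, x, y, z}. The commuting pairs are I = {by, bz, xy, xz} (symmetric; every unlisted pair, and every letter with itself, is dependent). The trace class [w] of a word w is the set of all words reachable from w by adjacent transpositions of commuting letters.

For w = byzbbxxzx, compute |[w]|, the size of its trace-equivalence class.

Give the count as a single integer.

84

drop 0:b onto floor
drop 1:y onto floor
drop 2:z onto {1:y}
drop 3:b onto {0:b}
drop 4:b onto {3:b}
drop 5:x onto {4:b}
drop 6:x onto {5:x}
drop 7:z onto {2:z}
drop 8:x onto {6:x}
ground layer = {0:b, 1:y}
drop-orders for the pieces not yet dropped (sum over which currently-grounded one goes next):
  1 to go: {7} 1  {8} 1
  2 to go: {2,7} 1  {6,8} 1  {7,8} 2
  3 to go: {1,2,7} 1  {2,7,8} 3  {5,6,8} 1  {6,7,8} 3
  4 to go: {1,2,7,8} 4  {2,6,7,8} 6  {4,5,6,8} 1  {5,6,7,8} 4
  5 to go: {1,2,6,7,8} 10  {2,5,6,7,8} 10  {3,4,5,6,8} 1  {4,5,6,7,8} 5
  6 to go: {0,3,4,5,6,8} 1  {1,2,5,6,7,8} 20  {2,4,5,6,7,8} 15  {3,4,5,6,7,8} 6
  7 to go: {0,3,4,5,6,7,8} 7  {1,2,4,5,6,7,8} 35  {2,3,4,5,6,7,8} 21
  if 0:b drops first: 56 orders
  if 1:y drops first: 28 orders
heap linearizations: 84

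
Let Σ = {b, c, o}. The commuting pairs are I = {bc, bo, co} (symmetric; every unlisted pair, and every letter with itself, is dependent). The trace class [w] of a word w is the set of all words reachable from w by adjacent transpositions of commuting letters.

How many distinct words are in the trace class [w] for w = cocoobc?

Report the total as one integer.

140

piece 0:c — minimal
piece 1:o — minimal
piece 2:c rests on {0:c}
piece 3:o rests on {1:o}
piece 4:o rests on {3:o}
piece 5:b — minimal
piece 6:c rests on {2:c}
minimal pieces: {0:c, 1:o, 5:b}
ways to finish when only these pieces remain (= sum over removing one remaining piece with nothing left below it):
  1 left: {4}→1  {5}→1  {6}→1
  2 left: {2,6}→1  {3,4}→1  {4,5}→2  {4,6}→2  {5,6}→2
  3 left: {0,2,6}→1  {1,3,4}→1  {2,4,6}→3  {2,5,6}→3  {3,4,5}→3  {3,4,6}→3  {4,5,6}→6
  4 left: {0,2,4,6}→4  {0,2,5,6}→4  {1,3,4,5}→4  {1,3,4,6}→4  {2,3,4,6}→6  {2,4,5,6}→12  {3,4,5,6}→12
  5 left: {0,2,3,4,6}→10  {0,2,4,5,6}→20  {1,2,3,4,6}→10  {1,3,4,5,6}→20  {2,3,4,5,6}→30
  placing 0:c first → 60 extensions
  placing 1:o first → 60 extensions
  placing 5:b first → 20 extensions
total linear extensions = 140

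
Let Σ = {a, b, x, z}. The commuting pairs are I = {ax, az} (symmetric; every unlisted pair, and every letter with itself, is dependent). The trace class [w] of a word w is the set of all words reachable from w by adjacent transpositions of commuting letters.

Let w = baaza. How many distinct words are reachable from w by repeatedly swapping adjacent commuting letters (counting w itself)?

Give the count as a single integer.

4

piece 0:b — minimal
piece 1:a rests on {0:b}
piece 2:a rests on {1:a}
piece 3:z rests on {0:b}
piece 4:a rests on {2:a}
minimal pieces: {0:b}
ways to finish when only these pieces remain (= sum over removing one remaining piece with nothing left below it):
  1 left: {3}→1  {4}→1
  2 left: {2,4}→1  {3,4}→2
  3 left: {1,2,4}→1  {2,3,4}→3
  placing 0:b first → 4 extensions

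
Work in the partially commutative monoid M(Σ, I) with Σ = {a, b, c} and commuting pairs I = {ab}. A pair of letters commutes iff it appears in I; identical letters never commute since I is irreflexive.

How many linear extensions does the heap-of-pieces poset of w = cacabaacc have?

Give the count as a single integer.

4

0(c) covers ∅
1(a) covers 0:c
2(c) covers 1:a
3(a) covers 2:c
4(b) covers 2:c
5(a) covers 3:a
6(a) covers 5:a
7(c) covers 4:b, 6:a
8(c) covers 7:c
floor of heap: 0:c
completions by unplaced set U, small U first (add the entries for U minus each lowest piece of U):
  |U|=1: {8}:1
  |U|=2: {7,8}:1
  |U|=3: {4,7,8}:1  {6,7,8}:1
  |U|=4: {4,6,7,8}:2  {5,6,7,8}:1
  |U|=5: {3,5,6,7,8}:1  {4,5,6,7,8}:3
  |U|=6: {3,4,5,6,7,8}:4
  |U|=7: {2,3,4,5,6,7,8}:4
  start at 0(c): 4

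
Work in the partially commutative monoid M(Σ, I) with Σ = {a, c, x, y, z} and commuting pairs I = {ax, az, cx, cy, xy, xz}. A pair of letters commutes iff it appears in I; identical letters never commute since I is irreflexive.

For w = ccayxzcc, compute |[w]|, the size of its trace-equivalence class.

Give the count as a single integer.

8

piece 0:c — minimal
piece 1:c rests on {0:c}
piece 2:a rests on {1:c}
piece 3:y rests on {2:a}
piece 4:x — minimal
piece 5:z rests on {3:y}
piece 6:c rests on {5:z}
piece 7:c rests on {6:c}
minimal pieces: {0:c, 4:x}
ways to finish when only these pieces remain (= sum over removing one remaining piece with nothing left below it):
  1 left: {4}→1  {7}→1
  2 left: {4,7}→2  {6,7}→1
  3 left: {4,6,7}→3  {5,6,7}→1
  4 left: {3,5,6,7}→1  {4,5,6,7}→4
  5 left: {2,3,5,6,7}→1  {3,4,5,6,7}→5
  6 left: {1,2,3,5,6,7}→1  {2,3,4,5,6,7}→6
  placing 0:c first → 7 extensions
  placing 4:x first → 1 extensions
total linear extensions = 8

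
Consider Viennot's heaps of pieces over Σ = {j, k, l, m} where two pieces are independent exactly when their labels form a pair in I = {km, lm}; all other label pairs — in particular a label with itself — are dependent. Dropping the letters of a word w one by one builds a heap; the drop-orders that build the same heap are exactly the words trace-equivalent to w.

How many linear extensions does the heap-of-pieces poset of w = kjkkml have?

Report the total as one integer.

4

drop 0:k onto floor
drop 1:j onto {0:k}
drop 2:k onto {1:j}
drop 3:k onto {2:k}
drop 4:m onto {1:j}
drop 5:l onto {3:k}
ground layer = {0:k}
drop-orders for the pieces not yet dropped (sum over which currently-grounded one goes next):
  1 to go: {4} 1  {5} 1
  2 to go: {3,5} 1  {4,5} 2
  3 to go: {2,3,5} 1  {3,4,5} 3
  4 to go: {2,3,4,5} 4
  if 0:k drops first: 4 orders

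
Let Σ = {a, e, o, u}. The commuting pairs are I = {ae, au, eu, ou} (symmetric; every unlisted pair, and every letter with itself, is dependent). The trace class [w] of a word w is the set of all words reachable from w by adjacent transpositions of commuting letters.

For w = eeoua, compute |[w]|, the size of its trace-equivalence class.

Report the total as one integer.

5

piece 0:e — minimal
piece 1:e rests on {0:e}
piece 2:o rests on {1:e}
piece 3:u — minimal
piece 4:a rests on {2:o}
minimal pieces: {0:e, 3:u}
ways to finish when only these pieces remain (= sum over removing one remaining piece with nothing left below it):
  1 left: {3}→1  {4}→1
  2 left: {2,4}→1  {3,4}→2
  3 left: {1,2,4}→1  {2,3,4}→3
  placing 0:e first → 4 extensions
  placing 3:u first → 1 extensions
total linear extensions = 5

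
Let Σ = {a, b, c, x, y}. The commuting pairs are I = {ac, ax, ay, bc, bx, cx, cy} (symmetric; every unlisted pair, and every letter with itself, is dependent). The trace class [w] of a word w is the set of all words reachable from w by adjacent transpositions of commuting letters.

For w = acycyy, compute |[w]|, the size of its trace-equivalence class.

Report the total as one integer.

0(a) covers ∅
1(c) covers ∅
2(y) covers ∅
3(c) covers 1:c
4(y) covers 2:y
5(y) covers 4:y
floor of heap: 0:a, 1:c, 2:y
completions by unplaced set U, small U first (add the entries for U minus each lowest piece of U):
  |U|=1: {0}:1  {3}:1  {5}:1
  |U|=2: {0,3}:2  {0,5}:2  {1,3}:1  {3,5}:2  {4,5}:1
  |U|=3: {0,1,3}:3  {0,3,5}:6  {0,4,5}:3  {1,3,5}:3  {2,4,5}:1  {3,4,5}:3
  |U|=4: {0,1,3,5}:12  {0,2,4,5}:4  {0,3,4,5}:12  {1,3,4,5}:6  {2,3,4,5}:4
  start at 0(a): 10
  start at 1(c): 20
  start at 2(y): 30
sum over floor = 60

60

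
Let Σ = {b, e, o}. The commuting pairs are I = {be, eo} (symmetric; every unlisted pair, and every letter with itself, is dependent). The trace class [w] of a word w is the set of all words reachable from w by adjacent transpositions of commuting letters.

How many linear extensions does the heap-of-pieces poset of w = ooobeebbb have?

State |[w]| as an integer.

36

drop 0:o onto floor
drop 1:o onto {0:o}
drop 2:o onto {1:o}
drop 3:b onto {2:o}
drop 4:e onto floor
drop 5:e onto {4:e}
drop 6:b onto {3:b}
drop 7:b onto {6:b}
drop 8:b onto {7:b}
ground layer = {0:o, 4:e}
drop-orders for the pieces not yet dropped (sum over which currently-grounded one goes next):
  1 to go: {5} 1  {8} 1
  2 to go: {4,5} 1  {5,8} 2  {7,8} 1
  3 to go: {4,5,8} 3  {5,7,8} 3  {6,7,8} 1
  4 to go: {3,6,7,8} 1  {4,5,7,8} 6  {5,6,7,8} 4
  5 to go: {2,3,6,7,8} 1  {3,5,6,7,8} 5  {4,5,6,7,8} 10
  6 to go: {1,2,3,6,7,8} 1  {2,3,5,6,7,8} 6  {3,4,5,6,7,8} 15
  7 to go: {0,1,2,3,6,7,8} 1  {1,2,3,5,6,7,8} 7  {2,3,4,5,6,7,8} 21
  if 0:o drops first: 28 orders
  if 4:e drops first: 8 orders
heap linearizations: 36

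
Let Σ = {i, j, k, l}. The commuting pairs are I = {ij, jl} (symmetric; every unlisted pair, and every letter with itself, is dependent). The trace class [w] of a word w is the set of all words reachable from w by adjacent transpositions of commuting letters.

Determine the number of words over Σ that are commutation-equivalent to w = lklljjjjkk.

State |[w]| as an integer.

15

#0=l has no predecessor
#1=k depends on [0:l]
#2=l depends on [1:k]
#3=l depends on [2:l]
#4=j depends on [1:k]
#5=j depends on [4:j]
#6=j depends on [5:j]
#7=j depends on [6:j]
#8=k depends on [3:l, 7:j]
#9=k depends on [8:k]
sources: [0:l]
N(rest) = Σ N(rest − s) over sources s of rest; N(one piece) = 1:
  size 1 → [9]=1
  size 2 → [8,9]=1
  size 3 → [3,8,9]=1  [7,8,9]=1
  size 4 → [2,3,8,9]=1  [3,7,8,9]=2  [6,7,8,9]=1
  size 5 → [2,3,7,8,9]=3  [3,6,7,8,9]=3  [5,6,7,8,9]=1
  size 6 → [2,3,6,7,8,9]=6  [3,5,6,7,8,9]=4  [4,5,6,7,8,9]=1
  size 7 → [2,3,5,6,7,8,9]=10  [3,4,5,6,7,8,9]=5
  size 8 → [2,3,4,5,6,7,8,9]=15
  first=0(l) contributes 15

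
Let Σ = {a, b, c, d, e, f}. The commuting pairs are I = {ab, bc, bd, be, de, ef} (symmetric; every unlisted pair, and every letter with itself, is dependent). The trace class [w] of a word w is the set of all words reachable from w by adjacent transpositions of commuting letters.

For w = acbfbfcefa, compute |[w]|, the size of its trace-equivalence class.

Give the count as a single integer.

#0=a has no predecessor
#1=c depends on [0:a]
#2=b has no predecessor
#3=f depends on [1:c, 2:b]
#4=b depends on [3:f]
#5=f depends on [4:b]
#6=c depends on [5:f]
#7=e depends on [6:c]
#8=f depends on [6:c]
#9=a depends on [7:e, 8:f]
sources: [0:a, 2:b]
N(rest) = Σ N(rest − s) over sources s of rest; N(one piece) = 1:
  size 1 → [9]=1
  size 2 → [7,9]=1  [8,9]=1
  size 3 → [7,8,9]=2
  size 4 → [6,7,8,9]=2
  size 5 → [5,6,7,8,9]=2
  size 6 → [4,5,6,7,8,9]=2
  size 7 → [3,4,5,6,7,8,9]=2
  size 8 → [1,3,4,5,6,7,8,9]=2  [2,3,4,5,6,7,8,9]=2
  first=0(a) contributes 4
  first=2(b) contributes 2
|[w]| = 6

6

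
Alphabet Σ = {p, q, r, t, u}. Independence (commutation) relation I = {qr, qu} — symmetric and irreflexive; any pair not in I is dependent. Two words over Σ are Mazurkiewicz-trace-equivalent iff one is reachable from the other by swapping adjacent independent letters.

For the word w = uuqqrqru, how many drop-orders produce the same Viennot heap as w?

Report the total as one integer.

piece 0:u — minimal
piece 1:u rests on {0:u}
piece 2:q — minimal
piece 3:q rests on {2:q}
piece 4:r rests on {1:u}
piece 5:q rests on {3:q}
piece 6:r rests on {4:r}
piece 7:u rests on {6:r}
minimal pieces: {0:u, 2:q}
ways to finish when only these pieces remain (= sum over removing one remaining piece with nothing left below it):
  1 left: {5}→1  {7}→1
  2 left: {3,5}→1  {5,7}→2  {6,7}→1
  3 left: {2,3,5}→1  {3,5,7}→3  {4,6,7}→1  {5,6,7}→3
  4 left: {1,4,6,7}→1  {2,3,5,7}→4  {3,5,6,7}→6  {4,5,6,7}→4
  5 left: {0,1,4,6,7}→1  {1,4,5,6,7}→5  {2,3,5,6,7}→10  {3,4,5,6,7}→10
  6 left: {0,1,4,5,6,7}→6  {1,3,4,5,6,7}→15  {2,3,4,5,6,7}→20
  placing 0:u first → 35 extensions
  placing 2:q first → 21 extensions
total linear extensions = 56

56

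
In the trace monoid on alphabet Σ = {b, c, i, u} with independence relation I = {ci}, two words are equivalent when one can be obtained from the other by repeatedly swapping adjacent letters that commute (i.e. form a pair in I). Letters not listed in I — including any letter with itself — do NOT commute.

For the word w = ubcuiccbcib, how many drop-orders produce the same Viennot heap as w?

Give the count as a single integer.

piece 0:u — minimal
piece 1:b rests on {0:u}
piece 2:c rests on {1:b}
piece 3:u rests on {2:c}
piece 4:i rests on {3:u}
piece 5:c rests on {3:u}
piece 6:c rests on {5:c}
piece 7:b rests on {4:i, 6:c}
piece 8:c rests on {7:b}
piece 9:i rests on {7:b}
piece 10:b rests on {8:c, 9:i}
minimal pieces: {0:u}
ways to finish when only these pieces remain (= sum over removing one remaining piece with nothing left below it):
  1 left: {10}→1
  2 left: {8,10}→1  {9,10}→1
  3 left: {8,9,10}→2
  4 left: {7,8,9,10}→2
  5 left: {4,7,8,9,10}→2  {6,7,8,9,10}→2
  6 left: {4,6,7,8,9,10}→4  {5,6,7,8,9,10}→2
  7 left: {4,5,6,7,8,9,10}→6
  8 left: {3,4,5,6,7,8,9,10}→6
  9 left: {2,3,4,5,6,7,8,9,10}→6
  placing 0:u first → 6 extensions

6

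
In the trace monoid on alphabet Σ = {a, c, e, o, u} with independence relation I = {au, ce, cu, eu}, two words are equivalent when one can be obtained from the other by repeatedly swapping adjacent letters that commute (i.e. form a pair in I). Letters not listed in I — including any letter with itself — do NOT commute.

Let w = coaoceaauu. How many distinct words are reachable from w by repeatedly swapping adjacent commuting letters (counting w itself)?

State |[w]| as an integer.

30

piece 0:c — minimal
piece 1:o rests on {0:c}
piece 2:a rests on {1:o}
piece 3:o rests on {2:a}
piece 4:c rests on {3:o}
piece 5:e rests on {3:o}
piece 6:a rests on {4:c, 5:e}
piece 7:a rests on {6:a}
piece 8:u rests on {3:o}
piece 9:u rests on {8:u}
minimal pieces: {0:c}
ways to finish when only these pieces remain (= sum over removing one remaining piece with nothing left below it):
  1 left: {7}→1  {9}→1
  2 left: {6,7}→1  {7,9}→2  {8,9}→1
  3 left: {4,6,7}→1  {5,6,7}→1  {6,7,9}→3  {7,8,9}→3
  4 left: {4,5,6,7}→2  {4,6,7,9}→4  {5,6,7,9}→4  {6,7,8,9}→6
  5 left: {4,5,6,7,9}→10  {4,6,7,8,9}→10  {5,6,7,8,9}→10
  6 left: {4,5,6,7,8,9}→30
  7 left: {3,4,5,6,7,8,9}→30
  8 left: {2,3,4,5,6,7,8,9}→30
  placing 0:c first → 30 extensions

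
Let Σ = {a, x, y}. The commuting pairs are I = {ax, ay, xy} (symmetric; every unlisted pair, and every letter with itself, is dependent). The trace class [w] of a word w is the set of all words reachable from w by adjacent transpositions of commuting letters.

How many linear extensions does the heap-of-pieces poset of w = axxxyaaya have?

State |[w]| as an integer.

0(a) covers ∅
1(x) covers ∅
2(x) covers 1:x
3(x) covers 2:x
4(y) covers ∅
5(a) covers 0:a
6(a) covers 5:a
7(y) covers 4:y
8(a) covers 6:a
floor of heap: 0:a, 1:x, 4:y
completions by unplaced set U, small U first (add the entries for U minus each lowest piece of U):
  |U|=1: {3}:1  {7}:1  {8}:1
  |U|=2: {2,3}:1  {3,7}:2  {3,8}:2  {4,7}:1  {6,8}:1  {7,8}:2
  |U|=3: {1,2,3}:1  {2,3,7}:3  {2,3,8}:3  {3,4,7}:3  {3,6,8}:3  {3,7,8}:6  {4,7,8}:3  {5,6,8}:1  {6,7,8}:3
  |U|=4: {0,5,6,8}:1  {1,2,3,7}:4  {1,2,3,8}:4  {2,3,4,7}:6  {2,3,6,8}:6  {2,3,7,8}:12  {3,4,7,8}:12  {3,5,6,8}:4  {3,6,7,8}:12  {4,6,7,8}:6  {5,6,7,8}:4
  |U|=5: {0,3,5,6,8}:5  {0,5,6,7,8}:5  {1,2,3,4,7}:10  {1,2,3,6,8}:10  {1,2,3,7,8}:20  {2,3,4,7,8}:30  {2,3,5,6,8}:10  {2,3,6,7,8}:30  {3,4,6,7,8}:30  {3,5,6,7,8}:20  {4,5,6,7,8}:10
  |U|=6: {0,2,3,5,6,8}:15  {0,3,5,6,7,8}:30  {0,4,5,6,7,8}:15  {1,2,3,4,7,8}:60  {1,2,3,5,6,8}:20  {1,2,3,6,7,8}:60  {2,3,4,6,7,8}:90  {2,3,5,6,7,8}:60  {3,4,5,6,7,8}:60
  |U|=7: {0,1,2,3,5,6,8}:35  {0,2,3,5,6,7,8}:105  {0,3,4,5,6,7,8}:105  {1,2,3,4,6,7,8}:210  {1,2,3,5,6,7,8}:140  {2,3,4,5,6,7,8}:210
  start at 0(a): 560
  start at 1(x): 420
  start at 4(y): 280
sum over floor = 1260

1260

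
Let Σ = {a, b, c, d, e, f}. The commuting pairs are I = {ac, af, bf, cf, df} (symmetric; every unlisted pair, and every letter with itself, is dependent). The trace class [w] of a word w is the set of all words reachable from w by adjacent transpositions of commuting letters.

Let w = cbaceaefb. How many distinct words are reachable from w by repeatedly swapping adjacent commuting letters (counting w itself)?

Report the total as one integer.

0(c) covers ∅
1(b) covers 0:c
2(a) covers 1:b
3(c) covers 1:b
4(e) covers 2:a, 3:c
5(a) covers 4:e
6(e) covers 5:a
7(f) covers 6:e
8(b) covers 6:e
floor of heap: 0:c
completions by unplaced set U, small U first (add the entries for U minus each lowest piece of U):
  |U|=1: {7}:1  {8}:1
  |U|=2: {7,8}:2
  |U|=3: {6,7,8}:2
  |U|=4: {5,6,7,8}:2
  |U|=5: {4,5,6,7,8}:2
  |U|=6: {2,4,5,6,7,8}:2  {3,4,5,6,7,8}:2
  |U|=7: {2,3,4,5,6,7,8}:4
  start at 0(c): 4

4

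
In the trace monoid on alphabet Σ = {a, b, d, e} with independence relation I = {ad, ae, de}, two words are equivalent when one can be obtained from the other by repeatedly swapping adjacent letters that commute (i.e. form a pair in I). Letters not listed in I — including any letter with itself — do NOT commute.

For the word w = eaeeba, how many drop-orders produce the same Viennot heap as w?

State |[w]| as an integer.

piece 0:e — minimal
piece 1:a — minimal
piece 2:e rests on {0:e}
piece 3:e rests on {2:e}
piece 4:b rests on {1:a, 3:e}
piece 5:a rests on {4:b}
minimal pieces: {0:e, 1:a}
ways to finish when only these pieces remain (= sum over removing one remaining piece with nothing left below it):
  1 left: {5}→1
  2 left: {4,5}→1
  3 left: {1,4,5}→1  {3,4,5}→1
  4 left: {1,3,4,5}→2  {2,3,4,5}→1
  placing 0:e first → 3 extensions
  placing 1:a first → 1 extensions
total linear extensions = 4

4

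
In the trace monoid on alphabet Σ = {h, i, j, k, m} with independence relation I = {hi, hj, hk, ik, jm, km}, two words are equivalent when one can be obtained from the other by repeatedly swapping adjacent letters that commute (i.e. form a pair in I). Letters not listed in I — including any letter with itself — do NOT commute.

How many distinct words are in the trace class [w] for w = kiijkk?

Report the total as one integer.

drop 0:k onto floor
drop 1:i onto floor
drop 2:i onto {1:i}
drop 3:j onto {0:k, 2:i}
drop 4:k onto {3:j}
drop 5:k onto {4:k}
ground layer = {0:k, 1:i}
drop-orders for the pieces not yet dropped (sum over which currently-grounded one goes next):
  1 to go: {5} 1
  2 to go: {4,5} 1
  3 to go: {3,4,5} 1
  4 to go: {0,3,4,5} 1  {2,3,4,5} 1
  if 0:k drops first: 1 orders
  if 1:i drops first: 2 orders
heap linearizations: 3

3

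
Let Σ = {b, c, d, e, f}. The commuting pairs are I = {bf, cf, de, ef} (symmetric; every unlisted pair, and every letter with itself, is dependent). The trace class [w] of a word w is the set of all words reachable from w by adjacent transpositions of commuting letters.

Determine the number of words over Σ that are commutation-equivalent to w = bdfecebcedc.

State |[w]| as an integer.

24

piece 0:b — minimal
piece 1:d rests on {0:b}
piece 2:f rests on {1:d}
piece 3:e rests on {0:b}
piece 4:c rests on {1:d, 3:e}
piece 5:e rests on {4:c}
piece 6:b rests on {5:e}
piece 7:c rests on {6:b}
piece 8:e rests on {7:c}
piece 9:d rests on {2:f, 7:c}
piece 10:c rests on {8:e, 9:d}
minimal pieces: {0:b}
ways to finish when only these pieces remain (= sum over removing one remaining piece with nothing left below it):
  1 left: {10}→1
  2 left: {8,10}→1  {9,10}→1
  3 left: {2,9,10}→1  {8,9,10}→2
  4 left: {2,8,9,10}→3  {7,8,9,10}→2
  5 left: {2,7,8,9,10}→5  {6,7,8,9,10}→2
  6 left: {2,6,7,8,9,10}→7  {5,6,7,8,9,10}→2
  7 left: {2,5,6,7,8,9,10}→9  {4,5,6,7,8,9,10}→2
  8 left: {2,4,5,6,7,8,9,10}→11  {3,4,5,6,7,8,9,10}→2
  9 left: {1,2,4,5,6,7,8,9,10}→11  {2,3,4,5,6,7,8,9,10}→13
  placing 0:b first → 24 extensions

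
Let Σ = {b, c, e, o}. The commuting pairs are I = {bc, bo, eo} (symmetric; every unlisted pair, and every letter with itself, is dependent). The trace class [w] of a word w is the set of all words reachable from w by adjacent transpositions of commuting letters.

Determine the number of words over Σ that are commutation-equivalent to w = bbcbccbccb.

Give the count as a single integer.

252

piece 0:b — minimal
piece 1:b rests on {0:b}
piece 2:c — minimal
piece 3:b rests on {1:b}
piece 4:c rests on {2:c}
piece 5:c rests on {4:c}
piece 6:b rests on {3:b}
piece 7:c rests on {5:c}
piece 8:c rests on {7:c}
piece 9:b rests on {6:b}
minimal pieces: {0:b, 2:c}
ways to finish when only these pieces remain (= sum over removing one remaining piece with nothing left below it):
  1 left: {8}→1  {9}→1
  2 left: {6,9}→1  {7,8}→1  {8,9}→2
  3 left: {3,6,9}→1  {5,7,8}→1  {6,8,9}→3  {7,8,9}→3
  4 left: {1,3,6,9}→1  {3,6,8,9}→4  {4,5,7,8}→1  {5,7,8,9}→4  {6,7,8,9}→6
  5 left: {0,1,3,6,9}→1  {1,3,6,8,9}→5  {2,4,5,7,8}→1  {3,6,7,8,9}→10  {4,5,7,8,9}→5  {5,6,7,8,9}→10
  6 left: {0,1,3,6,8,9}→6  {1,3,6,7,8,9}→15  {2,4,5,7,8,9}→6  {3,5,6,7,8,9}→20  {4,5,6,7,8,9}→15
  7 left: {0,1,3,6,7,8,9}→21  {1,3,5,6,7,8,9}→35  {2,4,5,6,7,8,9}→21  {3,4,5,6,7,8,9}→35
  8 left: {0,1,3,5,6,7,8,9}→56  {1,3,4,5,6,7,8,9}→70  {2,3,4,5,6,7,8,9}→56
  placing 0:b first → 126 extensions
  placing 2:c first → 126 extensions
total linear extensions = 252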